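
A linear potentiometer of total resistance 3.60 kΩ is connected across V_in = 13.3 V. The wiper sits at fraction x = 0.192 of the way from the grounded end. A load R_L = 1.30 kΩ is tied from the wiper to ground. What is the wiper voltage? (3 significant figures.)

Lower segment x·R_p = 0.6912 kΩ; upper segment (1−x)·R_p = 2.909 kΩ.
R_L loads the lower segment: effective lower R = 0.4513 kΩ.
V_out = 13.3 × 0.4513/(2.909 + 0.4513) = 1.786 V.

V_out ≈ 1.79 V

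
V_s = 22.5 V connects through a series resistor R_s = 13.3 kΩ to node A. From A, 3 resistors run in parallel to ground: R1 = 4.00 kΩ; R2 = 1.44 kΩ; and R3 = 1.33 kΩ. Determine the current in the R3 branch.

Parallel bank: R_p = 1/(1/4.00 + 1/1.44 + 1/1.33) = 0.5895 kΩ.
V_A = 22.5 × 0.5895/13.89 = 0.9550 V.
I(R3) = V_A / R3 = 0.9550/1.33 = 0.7180 mA.
(Equivalently: I_total = 1.620 mA, then current-divider fraction G_k/ΣG = 0.4432.)

I ≈ 0.718 mA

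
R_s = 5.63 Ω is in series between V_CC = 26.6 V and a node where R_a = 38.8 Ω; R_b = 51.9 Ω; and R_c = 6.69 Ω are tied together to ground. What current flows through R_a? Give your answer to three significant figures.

Combine the parallel branches: R_p = (1/38.8 + 1/51.9 + 1/6.69)⁻¹ = 5.141 Ω.
V_A by voltage divider: V_A = 26.6 × 5.141/(5.63 + 5.141) = 12.70 V.
Branch current I = V_A/R_a = 12.70/38.8 = 0.3272 A.

I ≈ 0.327 A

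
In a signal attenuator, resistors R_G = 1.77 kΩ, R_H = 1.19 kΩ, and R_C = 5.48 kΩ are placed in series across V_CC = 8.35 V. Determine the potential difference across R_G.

Series total: ΣR = 1.77 + 1.19 + 5.48 = 8.440 kΩ.
By the voltage-divider rule, V = 8.35 × 1.770/8.440 = 1.751 V.

V ≈ 1.75 V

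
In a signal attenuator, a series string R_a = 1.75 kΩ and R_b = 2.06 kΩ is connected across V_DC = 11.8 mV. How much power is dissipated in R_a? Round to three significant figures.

P ≈ 16.8 nW

The common current is I = 11.8/3.810 = 3.097 µA.
V(R_a) = I·R = 5.420 mV; P = V·I = 5.420 × 3.097 = 16.79 nW.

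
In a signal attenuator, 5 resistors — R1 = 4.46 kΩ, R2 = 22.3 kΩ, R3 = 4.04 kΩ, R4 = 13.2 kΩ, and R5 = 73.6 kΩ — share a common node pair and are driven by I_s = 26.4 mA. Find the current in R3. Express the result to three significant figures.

Conductances: ΣG = 1/4.46 + 1/22.3 + 1/4.04 + 1/13.2 + 1/73.6 = 0.6059 (1/kΩ).
Current divider: I(R3) = I_s · G_k/ΣG = 26.4 × (0.2475/0.6059) = 26.4 × 0.4085 = 10.78 mA.

I ≈ 10.8 mA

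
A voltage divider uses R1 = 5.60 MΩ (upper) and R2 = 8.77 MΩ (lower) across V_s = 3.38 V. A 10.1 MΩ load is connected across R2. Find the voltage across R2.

V_out ≈ 1.54 V

R2 ‖ R_L = (8.77 × 10.1)/(8.77 + 10.1) = 4.694 MΩ.
Voltage divider with the loaded lower leg: V_out = 3.38 × 4.694/(5.60 + 4.694) = 3.38 × 0.4560 = 1.541 V.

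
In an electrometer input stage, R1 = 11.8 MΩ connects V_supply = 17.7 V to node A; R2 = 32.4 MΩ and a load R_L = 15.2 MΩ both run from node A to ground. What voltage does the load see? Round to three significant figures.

V_out ≈ 8.27 V

The load sits in parallel with R2, giving an effective lower resistance R2' = R2·R_L/(R2+R_L) = 10.35 MΩ.
Then V_out = V_supply · R2'/(R1 + R2') = 17.7 × 10.35/22.15 = 8.269 V.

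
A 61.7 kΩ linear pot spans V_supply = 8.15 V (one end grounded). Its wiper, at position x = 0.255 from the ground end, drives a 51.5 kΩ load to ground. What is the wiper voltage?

Lower segment x·R_p = 15.73 kΩ; upper segment (1−x)·R_p = 45.97 kΩ.
(x·R_p) ‖ R_L = 12.05 kΩ.
Loaded-divider output: V_out = 8.15 × 0.2077 = 1.693 V.

V_out ≈ 1.69 V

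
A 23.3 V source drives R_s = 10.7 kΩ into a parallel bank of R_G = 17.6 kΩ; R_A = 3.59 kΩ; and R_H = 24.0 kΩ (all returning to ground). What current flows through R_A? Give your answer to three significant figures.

Combine the parallel branches: R_p = (1/17.6 + 1/3.59 + 1/24.0)⁻¹ = 2.652 kΩ.
V_A = 23.3 × 2.652/13.35 = 4.628 V.
I(R_A) = V_A / R_A = 4.628/3.59 = 1.289 mA.
(Check via current divider: I_total = 1.745 mA; share G_k/ΣG = 0.7388 → same result.)

I ≈ 1.29 mA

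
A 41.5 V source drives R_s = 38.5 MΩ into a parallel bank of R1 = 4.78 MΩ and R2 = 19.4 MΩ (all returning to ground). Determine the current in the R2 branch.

I ≈ 0.194 µA

Equivalent of the parallel group: R_p = 3.835 MΩ.
V_A = 41.5 × 3.835/42.34 = 3.759 V.
I(R2) = V_A / R2 = 3.759/19.4 = 0.1938 µA.
(Equivalently: I_total = 0.9803 µA, then current-divider fraction G_k/ΣG = 0.1977.)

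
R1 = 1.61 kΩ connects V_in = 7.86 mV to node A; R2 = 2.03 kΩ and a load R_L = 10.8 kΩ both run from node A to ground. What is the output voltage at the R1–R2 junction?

First combine the lower leg with the load: R2 ‖ R_L = 1.709 kΩ.
Voltage divider with the loaded lower leg: V_out = 7.86 × 1.709/(1.61 + 1.709) = 7.86 × 0.5149 = 4.047 mV.

V_out ≈ 4.05 mV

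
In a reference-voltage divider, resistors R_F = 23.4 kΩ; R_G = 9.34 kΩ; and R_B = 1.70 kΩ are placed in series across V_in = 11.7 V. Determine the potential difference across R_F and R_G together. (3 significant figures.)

V ≈ 11.1 V

ΣR = 23.4 + 9.34 + 1.70 = 34.44 kΩ.
R_{R_F..R_G} = 23.4 + 9.34 = 32.74 kΩ.
Voltage divider: V = V_in · (32.74 / 34.44) = 11.7 × 0.9506 = 11.12 V.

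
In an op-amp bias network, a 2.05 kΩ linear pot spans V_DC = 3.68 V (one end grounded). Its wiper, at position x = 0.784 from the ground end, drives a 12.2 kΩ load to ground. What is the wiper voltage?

Lower segment x·R_p = 1.607 kΩ; upper segment (1−x)·R_p = 0.4428 kΩ.
R_L loads the lower segment: effective lower R = 1.420 kΩ.
Loaded-divider output: V_out = 3.68 × 0.7623 = 2.805 V.
(Unloaded: V_out = x·V_DC = 2.89 V.)

V_out ≈ 2.81 V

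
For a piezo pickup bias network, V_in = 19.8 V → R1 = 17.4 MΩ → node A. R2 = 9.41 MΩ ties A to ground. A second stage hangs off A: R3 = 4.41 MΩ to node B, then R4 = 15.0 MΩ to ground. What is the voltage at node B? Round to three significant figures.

V_B ≈ 4.09 V

The second stage (R3 + R4 = 19.41 MΩ) loads node A in parallel with R2.
R2 ‖ (R3+R4) = 6.338 MΩ.
V_A = 19.8 × 6.338/(17.4 + 6.338) = 5.286 V.
Then the unloaded second divider: V_B = V_A × R4/(R3+R4) = 5.286 × 0.7728 = 4.085 V.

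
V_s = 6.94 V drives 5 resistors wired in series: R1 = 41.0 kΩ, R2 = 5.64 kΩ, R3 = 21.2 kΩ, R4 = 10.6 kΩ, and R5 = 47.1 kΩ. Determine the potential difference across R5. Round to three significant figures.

Total series resistance ΣR = 41.0 + 5.64 + 21.2 + 10.6 + 47.1 = 125.5 kΩ.
Voltage divider: V = V_s · (47.10 / 125.5) = 6.94 × 0.3752 = 2.604 V.

V ≈ 2.60 V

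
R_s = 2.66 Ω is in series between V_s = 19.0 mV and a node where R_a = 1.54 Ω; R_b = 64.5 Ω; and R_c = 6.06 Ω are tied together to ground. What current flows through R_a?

Combine the parallel branches: R_p = (1/1.54 + 1/64.5 + 1/6.06)⁻¹ = 1.205 Ω.
Node voltage V_A = V_s · R_p/(R_s + R_p) = 19.0 × 0.3118 = 5.924 mV.
Branch current I = V_A/R_a = 5.924/1.54 = 3.847 mA.

I ≈ 3.85 mA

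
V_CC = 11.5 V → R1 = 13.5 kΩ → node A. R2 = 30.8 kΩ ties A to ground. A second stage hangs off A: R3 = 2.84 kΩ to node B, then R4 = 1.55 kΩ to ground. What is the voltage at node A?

Looking into the second stage from A: R3 + R4 = 4.390 kΩ appears in parallel with R2.
R2 ‖ (R3+R4) = 3.842 kΩ.
V_A = 11.5 × 3.842/(13.5 + 3.842) = 2.548 V.

V_A ≈ 2.55 V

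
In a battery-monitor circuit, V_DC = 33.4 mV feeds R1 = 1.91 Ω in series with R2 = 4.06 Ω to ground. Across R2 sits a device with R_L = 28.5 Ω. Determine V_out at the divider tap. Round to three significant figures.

V_out ≈ 21.7 mV

The load sits in parallel with R2, giving an effective lower resistance R2' = R2·R_L/(R2+R_L) = 3.554 Ω.
Voltage divider with the loaded lower leg: V_out = 33.4 × 3.554/(1.91 + 3.554) = 33.4 × 0.6504 = 21.72 mV.
(Unloaded it would be 22.7 mV; the load pulls it down.)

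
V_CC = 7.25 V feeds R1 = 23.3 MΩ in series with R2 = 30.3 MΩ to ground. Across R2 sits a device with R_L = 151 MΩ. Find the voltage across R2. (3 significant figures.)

First combine the lower leg with the load: R2 ‖ R_L = 25.24 MΩ.
Voltage divider with the loaded lower leg: V_out = 7.25 × 25.24/(23.3 + 25.24) = 7.25 × 0.5199 = 3.770 V.

V_out ≈ 3.77 V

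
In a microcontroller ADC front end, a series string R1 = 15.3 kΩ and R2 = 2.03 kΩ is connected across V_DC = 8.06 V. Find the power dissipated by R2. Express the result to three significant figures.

Series current I = V_DC/ΣR = 8.06/17.33 = 0.4651 mA.
V(R2) = I·R = 0.9441 V; P = V·I = 0.9441 × 0.4651 = 0.4391 mW.

P ≈ 0.439 mW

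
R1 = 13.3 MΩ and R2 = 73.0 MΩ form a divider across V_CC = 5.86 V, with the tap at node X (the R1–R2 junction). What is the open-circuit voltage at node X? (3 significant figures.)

V_th ≈ 4.96 V

V_th is the unloaded tap voltage: V_CC · R2/(R1+R2) = 5.86 × 0.8459 = 4.957 V.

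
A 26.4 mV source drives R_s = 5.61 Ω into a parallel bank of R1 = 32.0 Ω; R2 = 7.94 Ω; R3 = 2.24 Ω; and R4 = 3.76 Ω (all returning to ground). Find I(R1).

Parallel bank: R_p = 1/(1/32.0 + 1/7.94 + 1/2.24 + 1/3.76) = 1.150 Ω.
V_A = 26.4 × 1.150/6.760 = 4.491 mV.
I(R1) = V_A / R1 = 4.491/32.0 = 0.1403 mA.

I ≈ 0.140 mA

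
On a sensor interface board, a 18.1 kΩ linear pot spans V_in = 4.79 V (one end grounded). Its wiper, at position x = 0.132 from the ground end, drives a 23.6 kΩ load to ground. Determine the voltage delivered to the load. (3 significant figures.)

V_out ≈ 0.581 V

Lower segment x·R_p = 2.389 kΩ; upper segment (1−x)·R_p = 15.71 kΩ.
(x·R_p) ‖ R_L = 2.170 kΩ.
V_out = 4.79 × 2.170/(15.71 + 2.170) = 0.5812 V.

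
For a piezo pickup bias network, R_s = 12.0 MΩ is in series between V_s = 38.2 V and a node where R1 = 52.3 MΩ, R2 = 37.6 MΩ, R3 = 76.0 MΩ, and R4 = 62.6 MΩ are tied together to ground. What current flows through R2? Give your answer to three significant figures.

I ≈ 0.535 µA

Equivalent of the parallel group: R_p = 13.36 MΩ.
V_A by voltage divider: V_A = 38.2 × 13.36/(12.0 + 13.36) = 20.12 V.
I(R2) = V_A / R2 = 20.12/37.6 = 0.5352 µA.
(Check via current divider: I_total = 1.506 µA; share G_k/ΣG = 0.3553 → same result.)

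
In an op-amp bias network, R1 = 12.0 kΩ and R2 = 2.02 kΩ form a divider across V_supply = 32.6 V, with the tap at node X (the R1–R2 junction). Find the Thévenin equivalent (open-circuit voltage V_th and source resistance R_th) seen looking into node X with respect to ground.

Open-circuit (no load on X): V_th = V_supply · R2/(R1 + R2) = 32.6 × 2.02/(12.00 + 2.02) = 4.697 V.
With V_supply suppressed (replaced by a short), R_th = R1 ‖ R2 = (12.00 × 2.02)/(12.00 + 2.02) = 1.729 kΩ.

V_th ≈ 4.70 V, R_th ≈ 1.73 kΩ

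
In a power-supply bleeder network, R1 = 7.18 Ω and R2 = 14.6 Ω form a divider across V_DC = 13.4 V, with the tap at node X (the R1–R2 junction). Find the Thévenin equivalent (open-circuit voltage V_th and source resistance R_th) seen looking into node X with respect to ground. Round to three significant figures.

Open-circuit (no load on X): V_th = V_DC · R2/(R1 + R2) = 13.4 × 14.6/(7.180 + 14.6) = 8.983 V.
Looking into X with the source shorted: R_th = R1·R2/(R1+R2) = 7.180 × 14.6/21.78 = 4.813 Ω.

V_th ≈ 8.98 V, R_th ≈ 4.81 Ω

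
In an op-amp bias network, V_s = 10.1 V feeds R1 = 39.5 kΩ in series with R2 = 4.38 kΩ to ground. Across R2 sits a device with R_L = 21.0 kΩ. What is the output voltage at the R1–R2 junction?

V_out ≈ 0.849 V

The load sits in parallel with R2, giving an effective lower resistance R2' = R2·R_L/(R2+R_L) = 3.624 kΩ.
Now apply the divider: V_out = 10.1 × 0.08404 = 0.8488 V.
(Unloaded it would be 1.01 V; the load pulls it down.)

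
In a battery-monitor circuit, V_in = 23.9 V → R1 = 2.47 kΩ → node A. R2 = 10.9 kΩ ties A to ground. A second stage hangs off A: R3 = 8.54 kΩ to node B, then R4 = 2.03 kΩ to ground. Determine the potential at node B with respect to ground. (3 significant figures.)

The second stage (R3 + R4 = 10.57 kΩ) loads node A in parallel with R2.
Effective lower resistance at A: R2 ‖ 10.57 = 5.366 kΩ.
First divider: V_A = V_in · 5.366/(2.47 + 5.366) = 16.37 V.
Then the unloaded second divider: V_B = V_A × R4/(R3+R4) = 16.37 × 0.1921 = 3.143 V.

V_B ≈ 3.14 V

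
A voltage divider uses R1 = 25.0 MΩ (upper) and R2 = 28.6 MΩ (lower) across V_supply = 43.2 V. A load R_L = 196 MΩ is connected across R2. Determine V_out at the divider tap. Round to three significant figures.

V_out ≈ 21.6 V

The load sits in parallel with R2, giving an effective lower resistance R2' = R2·R_L/(R2+R_L) = 24.96 MΩ.
Then V_out = V_supply · R2'/(R1 + R2') = 43.2 × 24.96/49.96 = 21.58 V.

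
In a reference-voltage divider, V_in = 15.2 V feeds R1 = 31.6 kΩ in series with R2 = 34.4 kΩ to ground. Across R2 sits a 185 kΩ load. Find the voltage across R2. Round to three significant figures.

R2 ‖ R_L = (34.4 × 185)/(34.4 + 185) = 29.01 kΩ.
Voltage divider with the loaded lower leg: V_out = 15.2 × 29.01/(31.6 + 29.01) = 15.2 × 0.4786 = 7.275 V.
(Unloaded it would be 7.92 V; the load pulls it down.)

V_out ≈ 7.27 V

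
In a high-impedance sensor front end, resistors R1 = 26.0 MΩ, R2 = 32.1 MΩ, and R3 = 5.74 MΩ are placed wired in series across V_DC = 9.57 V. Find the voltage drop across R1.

ΣR = 26.0 + 32.1 + 5.74 = 63.84 MΩ.
V = V_DC · R/ΣR = 9.57 × 0.4073 = 3.898 V.

V ≈ 3.90 V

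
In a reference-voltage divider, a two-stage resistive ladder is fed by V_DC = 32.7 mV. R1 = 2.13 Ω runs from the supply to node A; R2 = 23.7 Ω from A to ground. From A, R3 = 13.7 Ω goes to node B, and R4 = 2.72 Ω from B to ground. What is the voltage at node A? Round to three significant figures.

Node A sees R2 in parallel with the series input of stage 2, R3 + R4 = 16.42 Ω.
Effective lower resistance at A: R2 ‖ 16.42 = 9.700 Ω.
V_A = 32.7 × 9.700/(2.13 + 9.700) = 26.81 mV.

V_A ≈ 26.8 mV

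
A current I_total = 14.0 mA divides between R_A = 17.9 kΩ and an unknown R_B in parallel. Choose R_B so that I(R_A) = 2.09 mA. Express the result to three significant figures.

The fraction through R_A equals R_B/(R_A+R_B).
With f = 0.1493, R_B = R_A · f/(1−f) = 17.9 × 0.1755 = 3.141 kΩ.

R_B ≈ 3.14 kΩ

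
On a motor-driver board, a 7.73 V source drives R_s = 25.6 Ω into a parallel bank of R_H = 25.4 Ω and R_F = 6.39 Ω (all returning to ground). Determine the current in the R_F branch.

Parallel bank: R_p = 1/(1/25.4 + 1/6.39) = 5.106 Ω.
Node voltage V_A = V_in · R_p/(R_s + R_p) = 7.73 × 0.1663 = 1.285 V.
Branch current I = V_A/R_F = 1.285/6.39 = 0.2011 A.

I ≈ 0.201 A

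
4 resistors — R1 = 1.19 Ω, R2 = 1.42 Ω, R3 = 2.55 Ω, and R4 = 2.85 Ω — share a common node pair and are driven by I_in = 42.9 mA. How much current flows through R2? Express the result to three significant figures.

I ≈ 13.2 mA

Conductances: ΣG = 1/1.19 + 1/1.42 + 1/2.55 + 1/2.85 = 2.288 (1/Ω).
Current divider: I(R2) = I_in · G_k/ΣG = 42.9 × (0.7042/2.288) = 42.9 × 0.3078 = 13.21 mA.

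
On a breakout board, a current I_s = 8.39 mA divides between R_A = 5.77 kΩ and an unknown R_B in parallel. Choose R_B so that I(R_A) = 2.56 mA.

The fraction through R_A equals R_B/(R_A+R_B).
2.56/8.39 = R_B/(R_A + R_B) → R_B = R_A · (0.3051)/(1 − 0.3051) = 5.77 × 0.4391 = 2.534 kΩ.

R_B ≈ 2.53 kΩ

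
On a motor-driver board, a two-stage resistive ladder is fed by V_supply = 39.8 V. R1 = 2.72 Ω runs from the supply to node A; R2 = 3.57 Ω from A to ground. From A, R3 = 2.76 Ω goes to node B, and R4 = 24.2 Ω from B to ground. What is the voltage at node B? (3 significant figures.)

V_B ≈ 19.2 V

The second stage (R3 + R4 = 26.96 Ω) loads node A in parallel with R2.
Effective lower resistance at A: R2 ‖ 26.96 = 3.153 Ω.
So V_A = 39.8 × 0.5368 = 21.37 V.
V_B = V_A × 0.8976 = 19.18 V.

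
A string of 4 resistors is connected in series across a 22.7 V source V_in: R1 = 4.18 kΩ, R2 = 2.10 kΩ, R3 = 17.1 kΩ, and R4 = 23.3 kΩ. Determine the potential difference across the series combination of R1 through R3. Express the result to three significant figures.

V ≈ 11.4 V

ΣR = 4.18 + 2.10 + 17.1 + 23.3 = 46.68 kΩ.
R_{R1..R3} = 4.18 + 2.10 + 17.1 = 23.38 kΩ.
V = V_in · R/ΣR = 22.7 × 0.5009 = 11.37 V.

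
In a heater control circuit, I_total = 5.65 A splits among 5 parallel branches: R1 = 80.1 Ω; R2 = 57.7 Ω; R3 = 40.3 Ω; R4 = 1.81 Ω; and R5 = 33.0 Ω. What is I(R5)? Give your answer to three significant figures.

Conductances: ΣG = 1/80.1 + 1/57.7 + 1/40.3 + 1/1.81 + 1/33.0 = 0.6374 (1/Ω).
Current divider: I(R5) = I_total · G_k/ΣG = 5.65 × (0.03030/0.6374) = 5.65 × 0.04754 = 0.2686 A.

I ≈ 0.269 A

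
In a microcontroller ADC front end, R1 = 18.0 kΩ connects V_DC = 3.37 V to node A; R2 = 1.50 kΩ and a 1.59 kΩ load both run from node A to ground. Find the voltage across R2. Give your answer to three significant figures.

V_out ≈ 0.139 V

The load sits in parallel with R2, giving an effective lower resistance R2' = R2·R_L/(R2+R_L) = 0.7718 kΩ.
Then V_out = V_DC · R2'/(R1 + R2') = 3.37 × 0.7718/18.77 = 0.1386 V.
(Unloaded it would be 0.259 V; the load pulls it down.)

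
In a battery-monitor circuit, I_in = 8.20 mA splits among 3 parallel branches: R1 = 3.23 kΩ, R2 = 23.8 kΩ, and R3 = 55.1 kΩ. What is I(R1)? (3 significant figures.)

I ≈ 6.87 mA

Conductances: ΣG = 1/3.23 + 1/23.8 + 1/55.1 = 0.3698 (1/kΩ).
R1 takes the fraction G_k/ΣG = 0.3096/0.3698 = 0.8373, so I = 8.20 × 0.8373 = 6.866 mA.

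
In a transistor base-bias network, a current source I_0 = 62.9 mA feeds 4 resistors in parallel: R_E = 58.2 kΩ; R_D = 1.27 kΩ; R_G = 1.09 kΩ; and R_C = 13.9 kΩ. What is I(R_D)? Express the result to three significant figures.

I ≈ 27.6 mA

Total conductance ΣG = 1/58.2 + 1/1.27 + 1/1.09 + 1/13.9 = 1.794 (units of 1/kΩ).
R_D takes the fraction G_k/ΣG = 0.7874/1.794 = 0.4389, so I = 62.9 × 0.4389 = 27.61 mA.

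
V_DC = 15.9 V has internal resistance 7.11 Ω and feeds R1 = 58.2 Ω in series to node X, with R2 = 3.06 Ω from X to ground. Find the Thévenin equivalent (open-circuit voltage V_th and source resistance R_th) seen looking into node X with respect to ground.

V_th ≈ 0.712 V, R_th ≈ 2.92 Ω

R1' = 7.11 + 58.2 = 65.31 Ω (source resistance + R1).
V_th is the unloaded tap voltage: V_DC · R2/(R1'+R2) = 15.9 × 0.04476 = 0.7116 V.
Looking into X with the source shorted: R_th = R1'·R2/(R1'+R2) = 65.31 × 3.06/68.37 = 2.923 Ω.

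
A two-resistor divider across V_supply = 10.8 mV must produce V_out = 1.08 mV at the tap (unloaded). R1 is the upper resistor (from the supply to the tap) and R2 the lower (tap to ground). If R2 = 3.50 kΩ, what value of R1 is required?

Required fraction k = V_out/V_supply = 0.1000.
R1 = R2·(1/k − 1) = 3.50 × 9.000 = 31.50 kΩ.

R1 ≈ 31.5 kΩ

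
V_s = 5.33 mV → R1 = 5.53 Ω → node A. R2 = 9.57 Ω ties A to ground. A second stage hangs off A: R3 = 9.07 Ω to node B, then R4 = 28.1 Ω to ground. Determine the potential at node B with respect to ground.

Looking into the second stage from A: R3 + R4 = 37.17 Ω appears in parallel with R2.
R2 ‖ (R3+R4) = 7.611 Ω.
V_A = 5.33 × 7.611/(5.53 + 7.611) = 3.087 mV.
Then the unloaded second divider: V_B = V_A × R4/(R3+R4) = 3.087 × 0.7560 = 2.334 mV.

V_B ≈ 2.33 mV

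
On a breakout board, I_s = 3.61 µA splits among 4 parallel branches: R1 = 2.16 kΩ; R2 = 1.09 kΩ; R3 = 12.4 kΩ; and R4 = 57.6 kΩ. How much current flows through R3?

Total conductance ΣG = 1/2.16 + 1/1.09 + 1/12.4 + 1/57.6 = 1.478 (units of 1/kΩ).
Current divider: I(R3) = I_s · G_k/ΣG = 3.61 × (0.08065/1.478) = 3.61 × 0.05455 = 0.1969 µA.

I ≈ 0.197 µA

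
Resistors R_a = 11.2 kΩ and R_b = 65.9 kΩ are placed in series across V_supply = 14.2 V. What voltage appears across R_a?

Total series resistance ΣR = 11.2 + 65.9 = 77.10 kΩ.
Voltage divider: V = V_supply · (11.20 / 77.10) = 14.2 × 0.1453 = 2.063 V.

V ≈ 2.06 V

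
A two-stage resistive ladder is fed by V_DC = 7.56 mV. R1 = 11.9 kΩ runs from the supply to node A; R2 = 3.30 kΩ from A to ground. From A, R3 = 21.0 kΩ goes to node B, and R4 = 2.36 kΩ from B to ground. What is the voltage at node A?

V_A ≈ 1.48 mV

Looking into the second stage from A: R3 + R4 = 23.36 kΩ appears in parallel with R2.
Effective lower resistance at A: R2 ‖ 23.36 = 2.892 kΩ.
V_A = 7.56 × 2.892/(11.9 + 2.892) = 1.478 mV.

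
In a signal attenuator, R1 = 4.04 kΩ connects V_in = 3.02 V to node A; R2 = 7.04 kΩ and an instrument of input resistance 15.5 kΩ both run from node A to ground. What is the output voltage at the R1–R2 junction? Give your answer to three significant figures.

R2 ‖ R_L = (7.04 × 15.5)/(7.04 + 15.5) = 4.841 kΩ.
Then V_out = V_in · R2'/(R1 + R2') = 3.02 × 4.841/8.881 = 1.646 V.
(Unloaded it would be 1.92 V; the load pulls it down.)

V_out ≈ 1.65 V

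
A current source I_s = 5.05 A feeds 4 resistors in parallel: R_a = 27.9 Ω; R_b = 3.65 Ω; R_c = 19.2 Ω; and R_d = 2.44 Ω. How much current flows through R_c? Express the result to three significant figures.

I ≈ 0.341 A

ΣG = 1/27.9 + 1/3.65 + 1/19.2 + 1/2.44 = 0.7717.
R_c takes the fraction G_k/ΣG = 0.05208/0.7717 = 0.06749, so I = 5.05 × 0.06749 = 0.3408 A.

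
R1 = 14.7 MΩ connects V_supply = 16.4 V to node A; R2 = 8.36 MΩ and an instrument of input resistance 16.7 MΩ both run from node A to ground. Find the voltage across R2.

V_out ≈ 4.51 V

The load sits in parallel with R2, giving an effective lower resistance R2' = R2·R_L/(R2+R_L) = 5.571 MΩ.
Now apply the divider: V_out = 16.4 × 0.2748 = 4.507 V.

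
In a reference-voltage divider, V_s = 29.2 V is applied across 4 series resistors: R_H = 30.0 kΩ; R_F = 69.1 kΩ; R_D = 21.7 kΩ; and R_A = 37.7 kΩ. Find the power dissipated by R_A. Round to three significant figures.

ΣR = 158.5 kΩ → I = 29.2/158.5 = 0.1842 mA.
V(R_A) = I·R = 6.945 V; P = V·I = 6.945 × 0.1842 = 1.280 mW.

P ≈ 1.28 mW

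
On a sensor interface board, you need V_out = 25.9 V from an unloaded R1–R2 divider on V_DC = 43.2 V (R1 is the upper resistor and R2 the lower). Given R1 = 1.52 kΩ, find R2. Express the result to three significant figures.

The divider ratio is R2/(R1+R2) = 25.9/43.2 = 0.5995.
Rearranging, R2 = R1·k/(1−k) = 1.52 × 1.497 = 2.276 kΩ.

R2 ≈ 2.28 kΩ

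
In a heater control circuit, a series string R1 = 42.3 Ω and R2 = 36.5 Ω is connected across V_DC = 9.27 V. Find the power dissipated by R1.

ΣR = 78.80 Ω → I = 9.27/78.80 = 0.1176 A.
V(R1) = I·R = 4.976 V; P = V·I = 4.976 × 0.1176 = 0.5854 W.

P ≈ 0.585 W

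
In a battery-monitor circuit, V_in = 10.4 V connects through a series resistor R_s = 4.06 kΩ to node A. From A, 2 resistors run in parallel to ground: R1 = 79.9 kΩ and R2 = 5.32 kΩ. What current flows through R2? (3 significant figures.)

Combine the parallel branches: R_p = (1/79.9 + 1/5.32)⁻¹ = 4.988 kΩ.
V_A = 10.4 × 4.988/9.048 = 5.733 V.
I(R2) = V_A / R2 = 5.733/5.32 = 1.078 mA.

I ≈ 1.08 mA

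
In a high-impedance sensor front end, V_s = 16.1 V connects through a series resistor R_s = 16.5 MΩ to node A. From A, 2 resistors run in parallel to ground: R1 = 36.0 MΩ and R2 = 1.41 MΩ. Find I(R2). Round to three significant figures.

Parallel bank: R_p = 1/(1/36.0 + 1/1.41) = 1.357 MΩ.
V_A = 16.1 × 1.357/17.86 = 1.223 V.
I(R2) = V_A / R2 = 1.223/1.41 = 0.8676 µA.

I ≈ 0.868 µA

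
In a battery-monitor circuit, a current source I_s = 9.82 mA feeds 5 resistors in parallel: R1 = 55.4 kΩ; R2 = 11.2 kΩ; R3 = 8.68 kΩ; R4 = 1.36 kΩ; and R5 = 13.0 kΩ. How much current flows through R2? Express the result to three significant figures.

Total conductance ΣG = 1/55.4 + 1/11.2 + 1/8.68 + 1/1.36 + 1/13.0 = 1.035 (units of 1/kΩ).
Current divider: I(R2) = I_s · G_k/ΣG = 9.82 × (0.08929/1.035) = 9.82 × 0.08629 = 0.8473 mA.

I ≈ 0.847 mA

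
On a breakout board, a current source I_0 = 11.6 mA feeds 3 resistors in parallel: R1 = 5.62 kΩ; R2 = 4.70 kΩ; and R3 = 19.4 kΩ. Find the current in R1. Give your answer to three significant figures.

Total conductance ΣG = 1/5.62 + 1/4.70 + 1/19.4 = 0.4422 (units of 1/kΩ).
R1 takes the fraction G_k/ΣG = 0.1779/0.4422 = 0.4023, so I = 11.6 × 0.4023 = 4.667 mA.

I ≈ 4.67 mA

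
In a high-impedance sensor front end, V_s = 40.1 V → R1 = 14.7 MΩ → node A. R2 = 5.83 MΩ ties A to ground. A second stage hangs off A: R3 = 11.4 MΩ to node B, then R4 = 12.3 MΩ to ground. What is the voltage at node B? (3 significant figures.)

The second stage (R3 + R4 = 23.70 MΩ) loads node A in parallel with R2.
Effective lower resistance at A: R2 ‖ 23.70 = 4.679 MΩ.
So V_A = 40.1 × 0.2414 = 9.682 V.
Stage 2 is unloaded, so V_B = V_A · R4/(R3+R4) = 9.682 × 12.3/23.70 = 5.025 V.

V_B ≈ 5.02 V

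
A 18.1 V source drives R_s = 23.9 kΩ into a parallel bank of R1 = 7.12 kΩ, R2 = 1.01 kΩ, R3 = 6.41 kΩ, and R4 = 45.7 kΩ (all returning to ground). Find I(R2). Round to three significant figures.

I ≈ 0.555 mA

Parallel bank: R_p = 1/(1/7.12 + 1/1.01 + 1/6.41 + 1/45.7) = 0.7643 kΩ.
V_A = 18.1 × 0.7643/24.66 = 0.5609 V.
I(R2) = V_A / R2 = 0.5609/1.01 = 0.5553 mA.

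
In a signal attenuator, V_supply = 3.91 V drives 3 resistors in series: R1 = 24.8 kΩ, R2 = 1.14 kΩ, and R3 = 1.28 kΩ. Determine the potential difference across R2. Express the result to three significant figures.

V ≈ 0.164 V

ΣR = 24.8 + 1.14 + 1.28 = 27.22 kΩ.
By the voltage-divider rule, V = 3.91 × 1.140/27.22 = 0.1638 V.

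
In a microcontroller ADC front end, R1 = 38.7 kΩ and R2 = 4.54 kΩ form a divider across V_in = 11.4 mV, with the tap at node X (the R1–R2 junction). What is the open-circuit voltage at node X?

With X open, the divider is unloaded: V_th = 11.4 × 4.54/43.24 = 1.197 mV.

V_th ≈ 1.20 mV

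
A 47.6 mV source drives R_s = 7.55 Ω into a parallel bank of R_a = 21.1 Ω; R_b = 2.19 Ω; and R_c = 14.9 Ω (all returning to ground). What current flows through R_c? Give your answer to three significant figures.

Equivalent of the parallel group: R_p = 1.751 Ω.
V_A by voltage divider: V_A = 47.6 × 1.751/(7.55 + 1.751) = 8.961 mV.
Branch current I = V_A/R_c = 8.961/14.9 = 0.6014 mA.

I ≈ 0.601 mA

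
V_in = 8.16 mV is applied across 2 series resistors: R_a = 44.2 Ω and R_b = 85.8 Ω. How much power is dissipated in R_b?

P ≈ 0.338 µW

The common current is I = 8.16/130.0 = 0.06277 mA.
P(R_b) = I²·R_b = (0.06277)² × 85.8 = 0.3380 µW.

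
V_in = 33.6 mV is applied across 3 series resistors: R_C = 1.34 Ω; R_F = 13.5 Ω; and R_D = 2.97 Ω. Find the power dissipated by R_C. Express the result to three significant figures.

The common current is I = 33.6/17.81 = 1.887 mA.
P(R_C) = I²·R_C = (1.887)² × 1.34 = 4.769 µW.

P ≈ 4.77 µW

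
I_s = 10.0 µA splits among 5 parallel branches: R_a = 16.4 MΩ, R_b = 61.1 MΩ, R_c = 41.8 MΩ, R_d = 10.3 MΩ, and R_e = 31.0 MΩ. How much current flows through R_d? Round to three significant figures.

ΣG = 1/16.4 + 1/61.1 + 1/41.8 + 1/10.3 + 1/31.0 = 0.2306.
By the current-divider rule, I = I_s · G_k/ΣG = 10.0 × 0.4210 = 4.210 µA.

I ≈ 4.21 µA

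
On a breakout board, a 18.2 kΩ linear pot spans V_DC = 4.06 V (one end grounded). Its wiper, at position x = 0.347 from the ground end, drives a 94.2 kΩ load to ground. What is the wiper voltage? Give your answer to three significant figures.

V_out ≈ 1.35 V

Lower segment x·R_p = 6.315 kΩ; upper segment (1−x)·R_p = 11.88 kΩ.
Lower segment in parallel with the load: 6.315 ‖ 94.2 = 5.919 kΩ.
Then V_out = V_DC · 5.919/(11.88 + 5.919) = 1.350 V.
(Unloaded: V_out = x·V_DC = 1.41 V.)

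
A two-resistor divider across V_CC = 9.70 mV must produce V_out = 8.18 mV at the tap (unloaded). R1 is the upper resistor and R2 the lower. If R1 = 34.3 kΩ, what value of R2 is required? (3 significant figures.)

R2 ≈ 185 kΩ

The divider ratio is R2/(R1+R2) = 8.18/9.70 = 0.8433.
Rearranging, R2 = R1·k/(1−k) = 34.3 × 5.382 = 184.6 kΩ.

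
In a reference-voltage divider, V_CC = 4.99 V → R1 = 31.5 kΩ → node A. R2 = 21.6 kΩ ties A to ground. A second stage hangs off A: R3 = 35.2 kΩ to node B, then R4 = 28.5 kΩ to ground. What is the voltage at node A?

V_A ≈ 1.69 V

Node A sees R2 in parallel with the series input of stage 2, R3 + R4 = 63.70 kΩ.
R2 ‖ (R3+R4) = 16.13 kΩ.
First divider: V_A = V_CC · 16.13/(31.5 + 16.13) = 1.690 V.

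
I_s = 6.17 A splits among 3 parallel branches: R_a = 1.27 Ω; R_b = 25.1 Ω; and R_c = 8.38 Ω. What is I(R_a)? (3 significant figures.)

I ≈ 5.13 A

ΣG = 1/1.27 + 1/25.1 + 1/8.38 = 0.9466.
Current divider: I(R_a) = I_s · G_k/ΣG = 6.17 × (0.7874/0.9466) = 6.17 × 0.8318 = 5.132 A.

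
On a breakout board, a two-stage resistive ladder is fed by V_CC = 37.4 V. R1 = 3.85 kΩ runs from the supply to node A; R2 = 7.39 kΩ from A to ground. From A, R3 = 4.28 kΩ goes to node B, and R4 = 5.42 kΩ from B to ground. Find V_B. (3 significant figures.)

V_B ≈ 10.9 V

The second stage (R3 + R4 = 9.700 kΩ) loads node A in parallel with R2.
Effective lower resistance at A: R2 ‖ 9.700 = 4.194 kΩ.
V_A = 37.4 × 4.194/(3.85 + 4.194) = 19.50 V.
V_B = V_A × 0.5588 = 10.90 V.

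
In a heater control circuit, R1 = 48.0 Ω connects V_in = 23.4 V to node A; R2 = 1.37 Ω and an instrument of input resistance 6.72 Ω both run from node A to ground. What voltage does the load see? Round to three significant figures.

The load sits in parallel with R2, giving an effective lower resistance R2' = R2·R_L/(R2+R_L) = 1.138 Ω.
Now apply the divider: V_out = 23.4 × 0.02316 = 0.5419 V.

V_out ≈ 0.542 V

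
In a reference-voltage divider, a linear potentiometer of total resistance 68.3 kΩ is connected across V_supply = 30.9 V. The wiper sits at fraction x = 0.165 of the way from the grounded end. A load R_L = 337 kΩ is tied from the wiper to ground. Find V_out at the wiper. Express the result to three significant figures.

V_out ≈ 4.96 V

The pot divides into 57.03 kΩ above the wiper and 11.27 kΩ below.
R_L loads the lower segment: effective lower R = 10.90 kΩ.
Then V_out = V_supply · 10.90/(57.03 + 10.90) = 4.960 V.
(Unloaded: V_out = x·V_supply = 5.10 V.)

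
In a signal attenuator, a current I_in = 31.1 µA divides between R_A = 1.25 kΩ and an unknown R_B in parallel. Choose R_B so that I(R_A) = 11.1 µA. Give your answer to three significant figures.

Two-branch current divider: I_A = I_in · R_B/(R_A + R_B).
With f = 0.3569, R_B = R_A · f/(1−f) = 1.25 × 0.5550 = 0.6937 kΩ.

R_B ≈ 0.694 kΩ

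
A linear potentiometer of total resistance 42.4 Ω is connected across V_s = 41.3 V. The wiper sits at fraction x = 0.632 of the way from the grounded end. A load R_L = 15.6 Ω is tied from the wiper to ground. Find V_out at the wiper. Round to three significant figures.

The pot divides into 15.60 Ω above the wiper and 26.80 Ω below.
Lower segment in parallel with the load: 26.80 ‖ 15.6 = 9.860 Ω.
Then V_out = V_s · 9.860/(15.60 + 9.860) = 15.99 V.

V_out ≈ 16.0 V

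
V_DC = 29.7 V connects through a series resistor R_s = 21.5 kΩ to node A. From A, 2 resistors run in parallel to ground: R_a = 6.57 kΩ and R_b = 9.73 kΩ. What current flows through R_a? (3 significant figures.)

I ≈ 0.697 mA

Equivalent of the parallel group: R_p = 3.922 kΩ.
Node voltage V_A = V_DC · R_p/(R_s + R_p) = 29.7 × 0.1543 = 4.582 V.
I(R_a) = V_A / R_a = 4.582/6.57 = 0.6974 mA.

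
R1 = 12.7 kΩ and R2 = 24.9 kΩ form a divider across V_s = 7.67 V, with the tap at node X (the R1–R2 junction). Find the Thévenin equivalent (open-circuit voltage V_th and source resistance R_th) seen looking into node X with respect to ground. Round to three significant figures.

Open-circuit (no load on X): V_th = V_s · R2/(R1 + R2) = 7.67 × 24.9/(12.70 + 24.9) = 5.079 V.
Zeroing V_s shorts the top of R1 to ground, so R_th = R1 ‖ R2 = 8.410 kΩ.

V_th ≈ 5.08 V, R_th ≈ 8.41 kΩ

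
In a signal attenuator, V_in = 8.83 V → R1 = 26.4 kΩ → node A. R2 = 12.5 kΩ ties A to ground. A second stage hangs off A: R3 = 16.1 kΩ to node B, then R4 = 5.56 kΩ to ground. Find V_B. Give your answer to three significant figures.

V_B ≈ 0.523 V

Node A sees R2 in parallel with the series input of stage 2, R3 + R4 = 21.66 kΩ.
Effective lower resistance at A: R2 ‖ 21.66 = 7.926 kΩ.
So V_A = 8.83 × 0.2309 = 2.039 V.
V_B = V_A × 0.2567 = 0.5234 V.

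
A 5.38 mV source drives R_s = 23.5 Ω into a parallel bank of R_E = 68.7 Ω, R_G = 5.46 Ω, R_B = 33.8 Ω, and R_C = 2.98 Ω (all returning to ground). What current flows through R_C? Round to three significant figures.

Combine the parallel branches: R_p = (1/68.7 + 1/5.46 + 1/33.8 + 1/2.98)⁻¹ = 1.777 Ω.
Node voltage V_A = V_DC · R_p/(R_s + R_p) = 5.38 × 0.07029 = 0.3781 mV.
Branch current I = V_A/R_C = 0.3781/2.98 = 0.1269 mA.

I ≈ 0.127 mA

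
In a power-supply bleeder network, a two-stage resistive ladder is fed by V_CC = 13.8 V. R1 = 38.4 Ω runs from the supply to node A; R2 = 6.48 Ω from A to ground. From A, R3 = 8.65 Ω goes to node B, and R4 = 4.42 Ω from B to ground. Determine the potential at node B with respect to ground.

Looking into the second stage from A: R3 + R4 = 13.07 Ω appears in parallel with R2.
Effective lower resistance at A: R2 ‖ 13.07 = 4.332 Ω.
V_A = 13.8 × 4.332/(38.4 + 4.332) = 1.399 V.
V_B = V_A × 0.3382 = 0.4731 V.

V_B ≈ 0.473 V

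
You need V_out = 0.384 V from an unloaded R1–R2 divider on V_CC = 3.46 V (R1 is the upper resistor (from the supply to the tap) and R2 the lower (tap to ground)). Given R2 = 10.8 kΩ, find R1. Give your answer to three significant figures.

V_out/V_CC = R2/(R1+R2) = 0.1110.
So R1 = R2 · (V_CC/V_out − 1) = 10.8 × (3.46/0.384 − 1) = 10.8 × 8.010 = 86.51 kΩ.

R1 ≈ 86.5 kΩ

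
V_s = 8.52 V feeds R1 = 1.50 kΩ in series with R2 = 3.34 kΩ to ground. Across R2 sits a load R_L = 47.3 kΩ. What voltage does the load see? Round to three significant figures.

V_out ≈ 5.75 V

The load sits in parallel with R2, giving an effective lower resistance R2' = R2·R_L/(R2+R_L) = 3.120 kΩ.
Then V_out = V_s · R2'/(R1 + R2') = 8.52 × 3.120/4.620 = 5.754 V.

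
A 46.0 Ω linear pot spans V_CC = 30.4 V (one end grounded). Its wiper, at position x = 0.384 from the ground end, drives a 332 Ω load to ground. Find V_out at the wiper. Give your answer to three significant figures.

Lower segment x·R_p = 17.66 Ω; upper segment (1−x)·R_p = 28.34 Ω.
R_L loads the lower segment: effective lower R = 16.77 Ω.
V_out = 30.4 × 16.77/(28.34 + 16.77) = 11.30 V.

V_out ≈ 11.3 V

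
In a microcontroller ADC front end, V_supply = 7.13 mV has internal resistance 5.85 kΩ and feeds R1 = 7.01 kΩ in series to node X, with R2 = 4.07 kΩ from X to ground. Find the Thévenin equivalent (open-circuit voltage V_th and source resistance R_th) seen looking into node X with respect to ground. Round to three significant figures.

R1' = 5.85 + 7.01 = 12.86 kΩ (source resistance + R1).
V_th is the unloaded tap voltage: V_supply · R2/(R1'+R2) = 7.13 × 0.2404 = 1.714 mV.
Zeroing V_supply shorts the top of R1' to ground, so R_th = R1' ‖ R2 = 3.092 kΩ.

V_th ≈ 1.71 mV, R_th ≈ 3.09 kΩ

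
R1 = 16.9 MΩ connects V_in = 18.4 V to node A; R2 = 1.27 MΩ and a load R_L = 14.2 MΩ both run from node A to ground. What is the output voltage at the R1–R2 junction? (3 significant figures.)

V_out ≈ 1.19 V

R2 ‖ R_L = (1.27 × 14.2)/(1.27 + 14.2) = 1.166 MΩ.
Voltage divider with the loaded lower leg: V_out = 18.4 × 1.166/(16.9 + 1.166) = 18.4 × 0.06453 = 1.187 V.
(Unloaded it would be 1.29 V; the load pulls it down.)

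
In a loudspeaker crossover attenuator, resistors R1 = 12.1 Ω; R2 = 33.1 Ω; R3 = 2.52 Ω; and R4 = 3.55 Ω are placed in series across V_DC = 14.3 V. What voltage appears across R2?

Total series resistance ΣR = 12.1 + 33.1 + 2.52 + 3.55 = 51.27 Ω.
Voltage divider: V = V_DC · (33.10 / 51.27) = 14.3 × 0.6456 = 9.232 V.

V ≈ 9.23 V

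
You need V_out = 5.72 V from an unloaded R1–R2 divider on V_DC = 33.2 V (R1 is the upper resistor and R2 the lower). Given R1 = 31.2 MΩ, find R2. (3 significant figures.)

R2 ≈ 6.49 MΩ

V_out/V_DC = R2/(R1+R2) = 0.1723.
R2 = R1 · 0.1723/(1 − 0.1723) = 6.494 MΩ.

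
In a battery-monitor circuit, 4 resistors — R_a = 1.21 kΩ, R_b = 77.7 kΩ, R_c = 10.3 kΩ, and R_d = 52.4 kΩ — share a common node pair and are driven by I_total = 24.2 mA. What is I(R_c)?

Total conductance ΣG = 1/1.21 + 1/77.7 + 1/10.3 + 1/52.4 = 0.9555 (units of 1/kΩ).
By the current-divider rule, I = I_total · G_k/ΣG = 24.2 × 0.1016 = 2.459 mA.

I ≈ 2.46 mA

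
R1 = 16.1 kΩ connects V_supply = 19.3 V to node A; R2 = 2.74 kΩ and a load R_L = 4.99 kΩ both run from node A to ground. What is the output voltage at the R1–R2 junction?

V_out ≈ 1.91 V

First combine the lower leg with the load: R2 ‖ R_L = 1.769 kΩ.
Then V_out = V_supply · R2'/(R1 + R2') = 19.3 × 1.769/17.87 = 1.910 V.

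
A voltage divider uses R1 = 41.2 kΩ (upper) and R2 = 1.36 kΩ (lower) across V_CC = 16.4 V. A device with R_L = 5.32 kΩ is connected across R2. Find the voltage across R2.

First combine the lower leg with the load: R2 ‖ R_L = 1.083 kΩ.
Voltage divider with the loaded lower leg: V_out = 16.4 × 1.083/(41.2 + 1.083) = 16.4 × 0.02562 = 0.4201 V.

V_out ≈ 0.420 V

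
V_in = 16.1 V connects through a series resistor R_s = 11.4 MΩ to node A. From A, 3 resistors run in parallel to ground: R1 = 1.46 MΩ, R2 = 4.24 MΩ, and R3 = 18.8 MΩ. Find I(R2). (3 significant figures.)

Equivalent of the parallel group: R_p = 1.027 MΩ.
V_A = 16.1 × 1.027/12.43 = 1.330 V.
I(R2) = V_A / R2 = 1.330/4.24 = 0.3137 µA.

I ≈ 0.314 µA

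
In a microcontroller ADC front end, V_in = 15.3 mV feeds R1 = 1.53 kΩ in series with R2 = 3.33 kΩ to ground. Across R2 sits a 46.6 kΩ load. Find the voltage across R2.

The load sits in parallel with R2, giving an effective lower resistance R2' = R2·R_L/(R2+R_L) = 3.108 kΩ.
Voltage divider with the loaded lower leg: V_out = 15.3 × 3.108/(1.53 + 3.108) = 15.3 × 0.6701 = 10.25 mV.

V_out ≈ 10.3 mV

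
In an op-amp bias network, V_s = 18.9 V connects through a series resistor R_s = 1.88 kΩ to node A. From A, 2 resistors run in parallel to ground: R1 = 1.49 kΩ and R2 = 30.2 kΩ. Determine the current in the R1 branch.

Parallel bank: R_p = 1/(1/1.49 + 1/30.2) = 1.420 kΩ.
V_A by voltage divider: V_A = 18.9 × 1.420/(1.88 + 1.420) = 8.133 V.
I(R1) = V_A / R1 = 8.133/1.49 = 5.458 mA.

I ≈ 5.46 mA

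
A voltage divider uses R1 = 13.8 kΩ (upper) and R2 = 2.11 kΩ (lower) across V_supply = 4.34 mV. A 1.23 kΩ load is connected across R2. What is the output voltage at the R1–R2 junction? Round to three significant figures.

V_out ≈ 0.231 mV

The load sits in parallel with R2, giving an effective lower resistance R2' = R2·R_L/(R2+R_L) = 0.7770 kΩ.
Then V_out = V_supply · R2'/(R1 + R2') = 4.34 × 0.7770/14.58 = 0.2313 mV.
(Unloaded it would be 0.576 mV; the load pulls it down.)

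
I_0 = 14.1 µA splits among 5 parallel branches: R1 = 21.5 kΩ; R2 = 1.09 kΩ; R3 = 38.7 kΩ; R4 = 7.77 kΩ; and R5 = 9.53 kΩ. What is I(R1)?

I ≈ 0.536 µA

Total conductance ΣG = 1/21.5 + 1/1.09 + 1/38.7 + 1/7.77 + 1/9.53 = 1.223 (units of 1/kΩ).
Current divider: I(R1) = I_0 · G_k/ΣG = 14.1 × (0.04651/1.223) = 14.1 × 0.03802 = 0.5361 µA.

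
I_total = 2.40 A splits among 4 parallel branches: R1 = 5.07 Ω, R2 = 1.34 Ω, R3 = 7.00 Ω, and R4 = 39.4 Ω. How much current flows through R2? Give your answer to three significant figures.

Total conductance ΣG = 1/5.07 + 1/1.34 + 1/7.00 + 1/39.4 = 1.112 (units of 1/Ω).
By the current-divider rule, I = I_total · G_k/ΣG = 2.40 × 0.6713 = 1.611 A.

I ≈ 1.61 A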